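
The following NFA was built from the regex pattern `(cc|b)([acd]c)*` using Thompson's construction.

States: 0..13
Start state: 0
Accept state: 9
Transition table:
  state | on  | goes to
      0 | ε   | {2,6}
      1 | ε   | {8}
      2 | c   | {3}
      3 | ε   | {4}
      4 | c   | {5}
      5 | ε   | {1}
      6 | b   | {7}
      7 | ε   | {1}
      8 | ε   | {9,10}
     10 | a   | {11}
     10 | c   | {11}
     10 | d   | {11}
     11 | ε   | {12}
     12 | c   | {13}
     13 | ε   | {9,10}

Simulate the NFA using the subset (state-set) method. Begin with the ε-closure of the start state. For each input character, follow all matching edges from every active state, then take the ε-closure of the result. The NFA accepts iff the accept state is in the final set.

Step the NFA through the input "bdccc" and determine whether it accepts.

S₀ = ε-closure({0}) = {0,2,6}
'b' @ 1: {1,7,8,9,10}  [accepting]
'd' @ 2: {11,12}
'c' @ 3: {9,10,13}  [accepting]
'c' @ 4: {11,12}
'c' @ 5: {9,10,13}  [accepting]
after full input: {9,10,13}  (accept=9 in)

Answer: ACCEPT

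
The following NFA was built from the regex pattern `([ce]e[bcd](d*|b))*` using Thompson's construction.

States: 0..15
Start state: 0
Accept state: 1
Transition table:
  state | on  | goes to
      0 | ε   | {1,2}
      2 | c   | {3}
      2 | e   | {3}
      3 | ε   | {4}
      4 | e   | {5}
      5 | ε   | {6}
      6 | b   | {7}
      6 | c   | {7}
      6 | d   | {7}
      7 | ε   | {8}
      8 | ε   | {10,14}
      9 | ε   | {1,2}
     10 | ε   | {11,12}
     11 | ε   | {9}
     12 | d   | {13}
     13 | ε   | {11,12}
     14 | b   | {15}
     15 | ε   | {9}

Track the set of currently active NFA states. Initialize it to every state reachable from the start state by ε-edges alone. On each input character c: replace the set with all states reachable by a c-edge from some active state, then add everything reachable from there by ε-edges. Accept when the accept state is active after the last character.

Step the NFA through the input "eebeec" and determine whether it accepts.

start: ε-closure({0}) = {0,1,2}
'e' @ 1: {3,4}
'e' @ 2: {5,6}
'b' @ 3: {1,2,7,8,9,10,11,12,14}  [accepting]
'e' @ 4: {3,4}
'e' @ 5: {5,6}
'c' @ 6: {1,2,7,8,9,10,11,12,14}  [accepting]
final: {1,2,7,8,9,10,11,12,14}; accept 1 in set

Answer: ACCEPT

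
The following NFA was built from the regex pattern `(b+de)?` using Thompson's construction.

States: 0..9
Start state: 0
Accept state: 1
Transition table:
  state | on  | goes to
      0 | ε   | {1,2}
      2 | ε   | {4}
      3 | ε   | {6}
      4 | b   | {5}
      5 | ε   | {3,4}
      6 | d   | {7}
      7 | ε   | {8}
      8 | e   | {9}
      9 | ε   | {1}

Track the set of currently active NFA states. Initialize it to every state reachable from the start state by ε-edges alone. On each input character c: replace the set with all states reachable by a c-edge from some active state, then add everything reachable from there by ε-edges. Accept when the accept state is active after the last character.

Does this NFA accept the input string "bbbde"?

S₀ = ε-closure({0}) = {0,1,2,4}
'b' @ 1: {3,4,5,6}
'b' @ 2: {3,4,5,6}
'b' @ 3: {3,4,5,6}
'd' @ 4: {7,8}
'e' @ 5: {1,9}  [accepting]
after full input: {1,9}  (accept=1 in)

Answer: ACCEPT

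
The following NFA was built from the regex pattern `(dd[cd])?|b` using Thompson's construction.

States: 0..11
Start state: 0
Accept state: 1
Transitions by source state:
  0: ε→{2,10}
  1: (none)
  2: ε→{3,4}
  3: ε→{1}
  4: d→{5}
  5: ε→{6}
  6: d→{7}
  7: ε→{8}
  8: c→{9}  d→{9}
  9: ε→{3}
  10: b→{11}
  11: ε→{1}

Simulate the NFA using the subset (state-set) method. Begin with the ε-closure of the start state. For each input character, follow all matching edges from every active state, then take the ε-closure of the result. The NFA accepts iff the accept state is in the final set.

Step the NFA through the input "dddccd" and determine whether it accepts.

Answer: REJECT

Steps:
initial (ε-close {0}): {0,1,2,3,4,10}
'd' @ 1: {5,6}
'd' @ 2: {7,8}
'd' @ 3: {1,3,9}  ✓accept
'c' @ 4: {}  — no active states
rest 'cd' ignored (set empty)
after full input: {}  (accept=1 not in)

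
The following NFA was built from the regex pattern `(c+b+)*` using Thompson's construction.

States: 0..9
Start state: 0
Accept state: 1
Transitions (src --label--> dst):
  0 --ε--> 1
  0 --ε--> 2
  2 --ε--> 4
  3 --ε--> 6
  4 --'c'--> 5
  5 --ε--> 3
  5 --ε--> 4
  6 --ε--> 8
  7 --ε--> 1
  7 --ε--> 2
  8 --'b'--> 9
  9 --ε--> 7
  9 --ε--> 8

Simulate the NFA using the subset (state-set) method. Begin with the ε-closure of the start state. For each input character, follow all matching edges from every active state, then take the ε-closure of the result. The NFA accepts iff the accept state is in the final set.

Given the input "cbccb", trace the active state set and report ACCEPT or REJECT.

Answer: ACCEPT

Trace:
start: ε-closure({0}) = {0,1,2,4}
'c' @ 1: {3,4,5,6,8}
'b' @ 2: {1,2,4,7,8,9}  [accepting]
'c' @ 3: {3,4,5,6,8}
'c' @ 4: {3,4,5,6,8}
'b' @ 5: {1,2,4,7,8,9}  [accepting]
final: {1,2,4,7,8,9}; accept 1 in set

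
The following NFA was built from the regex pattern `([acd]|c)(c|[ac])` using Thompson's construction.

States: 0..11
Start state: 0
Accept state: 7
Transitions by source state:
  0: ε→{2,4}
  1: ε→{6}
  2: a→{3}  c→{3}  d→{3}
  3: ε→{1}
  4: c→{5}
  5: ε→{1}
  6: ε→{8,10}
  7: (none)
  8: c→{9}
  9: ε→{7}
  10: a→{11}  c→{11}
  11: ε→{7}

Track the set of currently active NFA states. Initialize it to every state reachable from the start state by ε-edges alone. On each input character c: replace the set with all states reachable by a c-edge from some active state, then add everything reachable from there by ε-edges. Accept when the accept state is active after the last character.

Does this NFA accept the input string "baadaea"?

start: ε-closure({0}) = {0,2,4}
'b' @ 1: {}  — no active states
rest 'aadaea' ignored (set empty)
after full input: {}  (accept=7 not in)

Answer: REJECT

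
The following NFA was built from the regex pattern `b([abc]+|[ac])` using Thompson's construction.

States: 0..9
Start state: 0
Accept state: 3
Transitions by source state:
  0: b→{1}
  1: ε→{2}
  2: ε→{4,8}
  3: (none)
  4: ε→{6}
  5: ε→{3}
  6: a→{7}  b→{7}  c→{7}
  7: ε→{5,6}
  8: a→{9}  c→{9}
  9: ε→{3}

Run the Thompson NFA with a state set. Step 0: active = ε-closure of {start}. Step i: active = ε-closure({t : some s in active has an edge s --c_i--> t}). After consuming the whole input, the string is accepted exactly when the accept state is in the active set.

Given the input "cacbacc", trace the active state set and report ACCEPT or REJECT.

Answer: REJECT

Derivation:
initial (ε-close {0}): {0}
'c' @ 1: {}  — no active states
rest 'acbacc' ignored (set empty)
after full input: {}  (accept=3 not in)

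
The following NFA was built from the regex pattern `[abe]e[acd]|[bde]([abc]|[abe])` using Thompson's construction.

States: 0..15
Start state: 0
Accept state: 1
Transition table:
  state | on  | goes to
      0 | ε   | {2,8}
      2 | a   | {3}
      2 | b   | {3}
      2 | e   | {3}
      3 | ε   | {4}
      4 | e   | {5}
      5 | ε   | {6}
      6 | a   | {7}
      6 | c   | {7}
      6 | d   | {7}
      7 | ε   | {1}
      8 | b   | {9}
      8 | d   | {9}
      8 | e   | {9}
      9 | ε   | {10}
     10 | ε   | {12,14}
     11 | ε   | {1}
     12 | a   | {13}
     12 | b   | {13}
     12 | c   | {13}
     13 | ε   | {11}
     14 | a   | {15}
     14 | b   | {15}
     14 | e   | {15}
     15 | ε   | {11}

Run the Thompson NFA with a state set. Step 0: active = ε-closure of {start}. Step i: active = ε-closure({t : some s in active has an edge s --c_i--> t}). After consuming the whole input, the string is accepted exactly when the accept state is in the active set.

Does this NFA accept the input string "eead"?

Answer: REJECT

Derivation:
initial (ε-close {0}): {0,2,8}
'e' @ 1: {3,4,9,10,12,14}
'e' @ 2: {1,5,6,11,15}  ✓accept
'a' @ 3: {1,7}  ✓accept
'd' @ 4: {}  — dead — no transitions
final: {}; accept 1 not in set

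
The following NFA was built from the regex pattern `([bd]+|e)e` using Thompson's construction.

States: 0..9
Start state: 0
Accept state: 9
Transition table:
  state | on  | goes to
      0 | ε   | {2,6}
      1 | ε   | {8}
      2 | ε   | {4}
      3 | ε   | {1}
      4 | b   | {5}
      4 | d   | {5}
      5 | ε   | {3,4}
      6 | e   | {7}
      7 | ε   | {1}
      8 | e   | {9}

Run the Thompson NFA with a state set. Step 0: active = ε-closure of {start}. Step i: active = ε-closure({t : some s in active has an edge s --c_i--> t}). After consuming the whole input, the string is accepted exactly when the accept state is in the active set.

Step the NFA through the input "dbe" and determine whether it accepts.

Answer: ACCEPT

Derivation:
S₀ = ε-closure({0}) = {0,2,4,6}
'd' @ 1: {1,3,4,5,8}
'b' @ 2: {1,3,4,5,8}
'e' @ 3: {9}  ✓accept
after full input: {9}  (accept=9 in)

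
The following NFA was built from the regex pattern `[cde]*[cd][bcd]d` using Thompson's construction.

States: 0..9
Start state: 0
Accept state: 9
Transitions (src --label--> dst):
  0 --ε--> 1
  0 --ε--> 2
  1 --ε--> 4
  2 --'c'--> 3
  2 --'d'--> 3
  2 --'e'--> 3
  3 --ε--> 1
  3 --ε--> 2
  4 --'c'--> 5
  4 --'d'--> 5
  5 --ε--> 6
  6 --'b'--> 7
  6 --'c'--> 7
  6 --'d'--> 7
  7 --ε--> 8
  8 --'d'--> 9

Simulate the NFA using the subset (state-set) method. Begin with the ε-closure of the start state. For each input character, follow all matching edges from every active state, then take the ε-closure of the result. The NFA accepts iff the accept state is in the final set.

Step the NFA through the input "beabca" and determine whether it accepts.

start: ε-closure({0}) = {0,1,2,4}
'b' @ 1: {}  — state set empty
rest 'eabca' ignored (set empty)
after full input: {}  (accept=9 not in)

Answer: REJECT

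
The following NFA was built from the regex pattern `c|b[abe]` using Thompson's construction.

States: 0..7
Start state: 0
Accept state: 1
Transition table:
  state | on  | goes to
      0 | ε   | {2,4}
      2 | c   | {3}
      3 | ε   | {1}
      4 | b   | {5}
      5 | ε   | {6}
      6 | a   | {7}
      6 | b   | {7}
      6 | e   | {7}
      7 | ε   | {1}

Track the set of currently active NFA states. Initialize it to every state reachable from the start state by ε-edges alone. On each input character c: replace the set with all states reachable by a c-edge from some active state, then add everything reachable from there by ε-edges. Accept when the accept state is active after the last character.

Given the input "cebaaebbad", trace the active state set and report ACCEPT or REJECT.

Answer: REJECT

Steps:
initial (ε-close {0}): {0,2,4}
'c' @ 1: {1,3}  ✓accept
'e' @ 2: {}  — dead — no transitions
rest 'baaebbad' ignored (set empty)
after full input: {}  (accept=1 not in)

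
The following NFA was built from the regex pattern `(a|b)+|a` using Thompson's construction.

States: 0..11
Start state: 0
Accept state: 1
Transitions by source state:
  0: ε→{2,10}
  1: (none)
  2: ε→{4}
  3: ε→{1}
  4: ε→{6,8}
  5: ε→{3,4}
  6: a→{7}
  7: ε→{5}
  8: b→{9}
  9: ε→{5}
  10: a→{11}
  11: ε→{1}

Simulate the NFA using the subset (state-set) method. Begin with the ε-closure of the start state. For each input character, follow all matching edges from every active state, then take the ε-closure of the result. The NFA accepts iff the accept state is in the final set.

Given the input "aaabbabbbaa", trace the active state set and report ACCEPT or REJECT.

S₀ = ε-closure({0}) = {0,2,4,6,8,10}
'a' @ 1: {1,3,4,5,6,7,8,11}  [accepting]
'a' @ 2: {1,3,4,5,6,7,8}  [accepting]
'a' @ 3: {1,3,4,5,6,7,8}  [accepting]
'b' @ 4: {1,3,4,5,6,8,9}  [accepting]
'b' @ 5: {1,3,4,5,6,8,9}  [accepting]
'a' @ 6: {1,3,4,5,6,7,8}  [accepting]
'b' @ 7: {1,3,4,5,6,8,9}  [accepting]
'b' @ 8: {1,3,4,5,6,8,9}  [accepting]
'b' @ 9: {1,3,4,5,6,8,9}  [accepting]
'a' @ 10: {1,3,4,5,6,7,8}  [accepting]
'a' @ 11: {1,3,4,5,6,7,8}  [accepting]
after full input: {1,3,4,5,6,7,8}  (accept=1 in)

Answer: ACCEPT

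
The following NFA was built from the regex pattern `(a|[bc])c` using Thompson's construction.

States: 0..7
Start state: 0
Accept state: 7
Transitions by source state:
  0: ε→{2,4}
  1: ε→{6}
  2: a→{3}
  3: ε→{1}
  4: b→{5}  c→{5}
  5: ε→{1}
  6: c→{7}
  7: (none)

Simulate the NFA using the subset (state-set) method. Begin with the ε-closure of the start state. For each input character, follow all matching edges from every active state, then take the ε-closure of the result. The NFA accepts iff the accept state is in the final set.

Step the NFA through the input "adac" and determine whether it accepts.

start: ε-closure({0}) = {0,2,4}
'a' @ 1: {1,3,6}
'd' @ 2: {}  — dead — no transitions
rest 'ac' ignored (set empty)
after full input: {}  (accept=7 not in)

Answer: REJECT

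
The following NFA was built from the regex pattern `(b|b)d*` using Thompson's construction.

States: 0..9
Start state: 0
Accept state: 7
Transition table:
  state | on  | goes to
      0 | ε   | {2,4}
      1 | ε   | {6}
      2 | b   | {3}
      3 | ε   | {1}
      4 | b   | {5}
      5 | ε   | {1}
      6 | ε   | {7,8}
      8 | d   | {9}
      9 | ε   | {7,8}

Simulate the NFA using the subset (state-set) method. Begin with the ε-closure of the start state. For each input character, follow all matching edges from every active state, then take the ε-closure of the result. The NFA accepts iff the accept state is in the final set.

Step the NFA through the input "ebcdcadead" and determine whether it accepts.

Answer: REJECT

Trace:
start: ε-closure({0}) = {0,2,4}
'e' @ 1: {}  — dead — no transitions
rest 'bcdcadead' ignored (set empty)
after full input: {}  (accept=7 not in)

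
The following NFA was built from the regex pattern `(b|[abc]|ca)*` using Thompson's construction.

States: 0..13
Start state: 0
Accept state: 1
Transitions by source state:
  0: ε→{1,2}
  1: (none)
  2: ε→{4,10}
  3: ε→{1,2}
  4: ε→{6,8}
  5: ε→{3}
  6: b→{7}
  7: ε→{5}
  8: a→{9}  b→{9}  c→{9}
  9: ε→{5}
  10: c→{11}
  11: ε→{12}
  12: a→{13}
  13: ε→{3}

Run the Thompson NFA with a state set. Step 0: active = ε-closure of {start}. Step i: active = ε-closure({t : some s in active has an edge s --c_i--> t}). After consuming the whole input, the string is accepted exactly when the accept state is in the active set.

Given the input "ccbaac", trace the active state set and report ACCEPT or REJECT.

Answer: ACCEPT

Steps:
start: ε-closure({0}) = {0,1,2,4,6,8,10}
'c' @ 1: {1,2,3,4,5,6,8,9,10,11,12}  (accept∈set)
'c' @ 2: {1,2,3,4,5,6,8,9,10,11,12}  (accept∈set)
'b' @ 3: {1,2,3,4,5,6,7,8,9,10}  (accept∈set)
'a' @ 4: {1,2,3,4,5,6,8,9,10}  (accept∈set)
'a' @ 5: {1,2,3,4,5,6,8,9,10}  (accept∈set)
'c' @ 6: {1,2,3,4,5,6,8,9,10,11,12}  (accept∈set)
final: {1,2,3,4,5,6,8,9,10,11,12}; accept 1 in set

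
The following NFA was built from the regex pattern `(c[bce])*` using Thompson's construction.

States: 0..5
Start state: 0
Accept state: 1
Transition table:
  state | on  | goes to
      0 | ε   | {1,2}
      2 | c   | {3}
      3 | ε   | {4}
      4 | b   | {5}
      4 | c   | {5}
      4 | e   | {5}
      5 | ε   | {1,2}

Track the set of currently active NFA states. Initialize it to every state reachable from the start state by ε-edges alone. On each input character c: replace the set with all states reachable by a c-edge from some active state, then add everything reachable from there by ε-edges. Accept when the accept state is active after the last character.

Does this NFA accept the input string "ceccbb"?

initial (ε-close {0}): {0,1,2}
'c' @ 1: {3,4}
'e' @ 2: {1,2,5}  (accept∈set)
'c' @ 3: {3,4}
'c' @ 4: {1,2,5}  (accept∈set)
'b' @ 5: {}  — dead — no transitions
rest 'b' ignored (set empty)
final: {}; accept 1 not in set

Answer: REJECT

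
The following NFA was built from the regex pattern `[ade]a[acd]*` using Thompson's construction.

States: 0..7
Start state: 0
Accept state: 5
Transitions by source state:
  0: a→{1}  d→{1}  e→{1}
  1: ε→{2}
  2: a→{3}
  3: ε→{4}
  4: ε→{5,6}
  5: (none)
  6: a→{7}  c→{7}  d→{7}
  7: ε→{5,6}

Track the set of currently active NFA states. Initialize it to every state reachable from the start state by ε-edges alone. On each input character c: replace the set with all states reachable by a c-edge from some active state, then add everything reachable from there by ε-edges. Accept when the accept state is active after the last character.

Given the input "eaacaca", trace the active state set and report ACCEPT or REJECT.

Answer: ACCEPT

Steps:
initial (ε-close {0}): {0}
'e' @ 1: {1,2}
'a' @ 2: {3,4,5,6}  ✓accept
'a' @ 3: {5,6,7}  ✓accept
'c' @ 4: {5,6,7}  ✓accept
'a' @ 5: {5,6,7}  ✓accept
'c' @ 6: {5,6,7}  ✓accept
'a' @ 7: {5,6,7}  ✓accept
final: {5,6,7}; accept 5 in set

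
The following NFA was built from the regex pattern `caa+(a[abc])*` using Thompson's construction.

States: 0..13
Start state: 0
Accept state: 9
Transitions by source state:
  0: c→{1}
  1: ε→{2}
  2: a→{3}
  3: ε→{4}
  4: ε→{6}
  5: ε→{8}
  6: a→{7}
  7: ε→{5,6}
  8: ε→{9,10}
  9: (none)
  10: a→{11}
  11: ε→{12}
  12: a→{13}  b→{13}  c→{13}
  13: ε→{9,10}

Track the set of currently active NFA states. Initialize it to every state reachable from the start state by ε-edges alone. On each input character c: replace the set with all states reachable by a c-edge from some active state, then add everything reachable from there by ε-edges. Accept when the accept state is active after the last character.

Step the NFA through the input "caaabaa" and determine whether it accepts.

S₀ = ε-closure({0}) = {0}
'c' @ 1: {1,2}
'a' @ 2: {3,4,6}
'a' @ 3: {5,6,7,8,9,10}  [accepting]
'a' @ 4: {5,6,7,8,9,10,11,12}  [accepting]
'b' @ 5: {9,10,13}  [accepting]
'a' @ 6: {11,12}
'a' @ 7: {9,10,13}  [accepting]
end set {9,10,13} — state 9 in

Answer: ACCEPT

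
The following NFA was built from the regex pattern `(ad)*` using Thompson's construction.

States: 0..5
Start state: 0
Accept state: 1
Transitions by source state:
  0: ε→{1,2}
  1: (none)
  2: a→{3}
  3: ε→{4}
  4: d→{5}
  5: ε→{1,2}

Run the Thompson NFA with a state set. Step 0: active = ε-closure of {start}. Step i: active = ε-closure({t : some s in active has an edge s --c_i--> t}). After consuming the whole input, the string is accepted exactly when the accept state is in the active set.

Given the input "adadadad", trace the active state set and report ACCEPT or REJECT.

Answer: ACCEPT

Steps:
initial (ε-close {0}): {0,1,2}
'a' @ 1: {3,4}
'd' @ 2: {1,2,5}  (accept∈set)
'a' @ 3: {3,4}
'd' @ 4: {1,2,5}  (accept∈set)
'a' @ 5: {3,4}
'd' @ 6: {1,2,5}  (accept∈set)
'a' @ 7: {3,4}
'd' @ 8: {1,2,5}  (accept∈set)
final: {1,2,5}; accept 1 in set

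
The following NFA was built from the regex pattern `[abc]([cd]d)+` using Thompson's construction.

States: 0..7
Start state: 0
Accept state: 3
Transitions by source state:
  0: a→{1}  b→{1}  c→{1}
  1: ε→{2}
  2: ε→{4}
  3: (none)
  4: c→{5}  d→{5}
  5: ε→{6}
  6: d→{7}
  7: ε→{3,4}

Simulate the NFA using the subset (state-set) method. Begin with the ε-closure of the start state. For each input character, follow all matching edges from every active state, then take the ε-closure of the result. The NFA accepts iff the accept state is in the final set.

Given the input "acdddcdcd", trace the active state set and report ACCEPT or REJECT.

Answer: ACCEPT

Derivation:
start: ε-closure({0}) = {0}
'a' @ 1: {1,2,4}
'c' @ 2: {5,6}
'd' @ 3: {3,4,7}  (accept∈set)
'd' @ 4: {5,6}
'd' @ 5: {3,4,7}  (accept∈set)
'c' @ 6: {5,6}
'd' @ 7: {3,4,7}  (accept∈set)
'c' @ 8: {5,6}
'd' @ 9: {3,4,7}  (accept∈set)
end set {3,4,7} — state 3 in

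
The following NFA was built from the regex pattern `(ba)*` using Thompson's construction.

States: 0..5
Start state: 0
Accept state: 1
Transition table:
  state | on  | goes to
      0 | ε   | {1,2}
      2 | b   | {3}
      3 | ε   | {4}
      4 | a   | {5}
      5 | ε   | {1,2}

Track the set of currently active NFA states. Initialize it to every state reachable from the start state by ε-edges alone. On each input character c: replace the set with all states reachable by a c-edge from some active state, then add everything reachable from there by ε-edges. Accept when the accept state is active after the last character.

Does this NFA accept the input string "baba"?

Answer: ACCEPT

Trace:
initial (ε-close {0}): {0,1,2}
'b' @ 1: {3,4}
'a' @ 2: {1,2,5}  ✓accept
'b' @ 3: {3,4}
'a' @ 4: {1,2,5}  ✓accept
end set {1,2,5} — state 1 in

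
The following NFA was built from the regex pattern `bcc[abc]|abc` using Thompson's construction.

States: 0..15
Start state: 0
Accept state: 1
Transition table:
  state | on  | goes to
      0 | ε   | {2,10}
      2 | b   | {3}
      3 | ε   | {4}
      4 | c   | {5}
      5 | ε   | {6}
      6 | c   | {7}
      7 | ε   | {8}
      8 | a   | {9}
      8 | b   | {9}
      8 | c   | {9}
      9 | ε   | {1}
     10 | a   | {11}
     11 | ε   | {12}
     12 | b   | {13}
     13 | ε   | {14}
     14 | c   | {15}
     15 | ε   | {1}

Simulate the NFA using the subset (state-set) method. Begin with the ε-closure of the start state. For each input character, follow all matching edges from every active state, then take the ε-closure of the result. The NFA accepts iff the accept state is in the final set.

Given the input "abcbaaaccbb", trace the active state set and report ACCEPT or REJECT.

Answer: REJECT

Steps:
start: ε-closure({0}) = {0,2,10}
'a' @ 1: {11,12}
'b' @ 2: {13,14}
'c' @ 3: {1,15}  [accepting]
'b' @ 4: {}  — dead — no transitions
rest 'aaaccbb' ignored (set empty)
after full input: {}  (accept=1 not in)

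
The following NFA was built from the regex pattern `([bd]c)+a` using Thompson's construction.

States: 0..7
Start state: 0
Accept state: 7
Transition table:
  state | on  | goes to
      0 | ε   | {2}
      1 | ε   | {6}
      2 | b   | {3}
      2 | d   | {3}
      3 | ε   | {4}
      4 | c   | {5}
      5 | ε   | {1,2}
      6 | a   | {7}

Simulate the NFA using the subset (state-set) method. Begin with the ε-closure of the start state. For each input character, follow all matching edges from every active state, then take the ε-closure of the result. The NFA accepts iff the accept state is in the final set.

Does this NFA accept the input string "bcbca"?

Answer: ACCEPT

Trace:
initial (ε-close {0}): {0,2}
'b' @ 1: {3,4}
'c' @ 2: {1,2,5,6}
'b' @ 3: {3,4}
'c' @ 4: {1,2,5,6}
'a' @ 5: {7}  ✓accept
end set {7} — state 7 in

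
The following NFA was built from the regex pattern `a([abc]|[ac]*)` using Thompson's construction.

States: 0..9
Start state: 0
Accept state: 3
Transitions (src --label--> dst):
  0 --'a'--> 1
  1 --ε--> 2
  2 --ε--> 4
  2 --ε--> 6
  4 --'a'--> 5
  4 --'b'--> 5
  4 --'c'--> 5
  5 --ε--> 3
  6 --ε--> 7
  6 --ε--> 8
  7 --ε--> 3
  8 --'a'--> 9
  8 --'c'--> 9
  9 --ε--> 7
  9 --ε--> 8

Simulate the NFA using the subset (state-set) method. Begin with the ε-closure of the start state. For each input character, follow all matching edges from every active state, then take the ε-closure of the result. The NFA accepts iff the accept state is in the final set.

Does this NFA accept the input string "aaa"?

start: ε-closure({0}) = {0}
'a' @ 1: {1,2,3,4,6,7,8}  [accepting]
'a' @ 2: {3,5,7,8,9}  [accepting]
'a' @ 3: {3,7,8,9}  [accepting]
end set {3,7,8,9} — state 3 in

Answer: ACCEPT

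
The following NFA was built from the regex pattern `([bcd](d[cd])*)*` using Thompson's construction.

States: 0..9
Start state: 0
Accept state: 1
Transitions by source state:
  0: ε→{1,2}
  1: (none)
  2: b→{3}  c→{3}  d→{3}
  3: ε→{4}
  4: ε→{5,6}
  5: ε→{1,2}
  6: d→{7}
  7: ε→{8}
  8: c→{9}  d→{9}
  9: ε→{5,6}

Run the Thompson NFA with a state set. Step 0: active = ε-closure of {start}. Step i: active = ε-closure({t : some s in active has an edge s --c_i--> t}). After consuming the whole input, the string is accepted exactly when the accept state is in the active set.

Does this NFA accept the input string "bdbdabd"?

initial (ε-close {0}): {0,1,2}
'b' @ 1: {1,2,3,4,5,6}  (accept∈set)
'd' @ 2: {1,2,3,4,5,6,7,8}  (accept∈set)
'b' @ 3: {1,2,3,4,5,6}  (accept∈set)
'd' @ 4: {1,2,3,4,5,6,7,8}  (accept∈set)
'a' @ 5: {}  — state set empty
rest 'bd' ignored (set empty)
end set {} — state 1 not in

Answer: REJECT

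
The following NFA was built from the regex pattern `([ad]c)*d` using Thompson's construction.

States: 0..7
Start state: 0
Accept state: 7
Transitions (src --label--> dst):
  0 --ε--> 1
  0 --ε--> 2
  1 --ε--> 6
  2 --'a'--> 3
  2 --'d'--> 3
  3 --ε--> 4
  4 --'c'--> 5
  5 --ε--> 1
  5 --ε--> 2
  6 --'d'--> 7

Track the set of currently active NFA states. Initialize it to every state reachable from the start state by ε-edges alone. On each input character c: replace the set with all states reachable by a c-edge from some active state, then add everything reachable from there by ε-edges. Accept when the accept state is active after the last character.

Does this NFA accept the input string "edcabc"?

Answer: REJECT

Derivation:
S₀ = ε-closure({0}) = {0,1,2,6}
'e' @ 1: {}  — state set empty
rest 'dcabc' ignored (set empty)
end set {} — state 7 not in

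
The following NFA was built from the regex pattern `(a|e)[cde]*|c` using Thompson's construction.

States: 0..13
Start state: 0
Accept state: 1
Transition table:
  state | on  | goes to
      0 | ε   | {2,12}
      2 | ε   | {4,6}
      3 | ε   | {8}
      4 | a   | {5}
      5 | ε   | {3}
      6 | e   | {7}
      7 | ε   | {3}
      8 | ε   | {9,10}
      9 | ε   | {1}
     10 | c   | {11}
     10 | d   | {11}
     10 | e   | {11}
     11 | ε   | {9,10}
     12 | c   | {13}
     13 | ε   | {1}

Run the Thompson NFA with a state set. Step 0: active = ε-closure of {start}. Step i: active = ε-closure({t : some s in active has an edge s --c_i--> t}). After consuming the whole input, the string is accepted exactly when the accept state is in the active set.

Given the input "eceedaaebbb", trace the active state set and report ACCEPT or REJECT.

Answer: REJECT

Trace:
S₀ = ε-closure({0}) = {0,2,4,6,12}
'e' @ 1: {1,3,7,8,9,10}  ✓accept
'c' @ 2: {1,9,10,11}  ✓accept
'e' @ 3: {1,9,10,11}  ✓accept
'e' @ 4: {1,9,10,11}  ✓accept
'd' @ 5: {1,9,10,11}  ✓accept
'a' @ 6: {}  — state set empty
rest 'aebbb' ignored (set empty)
after full input: {}  (accept=1 not in)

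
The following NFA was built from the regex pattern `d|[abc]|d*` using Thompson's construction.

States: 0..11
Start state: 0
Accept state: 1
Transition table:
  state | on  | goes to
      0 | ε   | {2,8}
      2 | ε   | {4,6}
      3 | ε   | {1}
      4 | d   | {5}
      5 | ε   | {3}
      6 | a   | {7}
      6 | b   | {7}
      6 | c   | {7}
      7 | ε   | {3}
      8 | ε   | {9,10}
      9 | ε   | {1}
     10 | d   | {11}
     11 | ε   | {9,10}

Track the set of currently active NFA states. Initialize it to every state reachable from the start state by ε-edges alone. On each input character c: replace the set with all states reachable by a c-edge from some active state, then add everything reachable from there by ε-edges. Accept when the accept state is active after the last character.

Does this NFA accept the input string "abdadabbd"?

initial (ε-close {0}): {0,1,2,4,6,8,9,10}
'a' @ 1: {1,3,7}  (accept∈set)
'b' @ 2: {}  — state set empty
rest 'dadabbd' ignored (set empty)
after full input: {}  (accept=1 not in)

Answer: REJECT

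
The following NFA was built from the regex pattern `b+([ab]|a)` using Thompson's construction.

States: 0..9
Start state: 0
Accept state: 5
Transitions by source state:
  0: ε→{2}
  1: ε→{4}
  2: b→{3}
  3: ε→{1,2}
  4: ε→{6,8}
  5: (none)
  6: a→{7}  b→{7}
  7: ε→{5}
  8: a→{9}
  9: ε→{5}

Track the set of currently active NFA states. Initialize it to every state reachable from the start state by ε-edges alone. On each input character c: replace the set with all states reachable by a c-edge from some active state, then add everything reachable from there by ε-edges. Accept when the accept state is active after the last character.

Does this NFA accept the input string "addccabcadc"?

Answer: REJECT

Steps:
start: ε-closure({0}) = {0,2}
'a' @ 1: {}  — no active states
rest 'ddccabcadc' ignored (set empty)
final: {}; accept 5 not in set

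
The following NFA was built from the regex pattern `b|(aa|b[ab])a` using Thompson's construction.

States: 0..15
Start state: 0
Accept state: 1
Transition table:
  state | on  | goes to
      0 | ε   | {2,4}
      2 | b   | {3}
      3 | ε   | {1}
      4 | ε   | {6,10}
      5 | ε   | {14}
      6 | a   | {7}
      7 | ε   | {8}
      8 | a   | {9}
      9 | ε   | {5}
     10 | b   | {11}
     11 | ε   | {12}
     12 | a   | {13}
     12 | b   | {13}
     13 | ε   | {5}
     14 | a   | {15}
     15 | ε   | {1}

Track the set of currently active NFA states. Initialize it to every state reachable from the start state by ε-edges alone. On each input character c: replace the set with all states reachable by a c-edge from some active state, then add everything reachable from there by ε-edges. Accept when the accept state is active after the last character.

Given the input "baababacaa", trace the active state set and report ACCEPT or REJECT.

S₀ = ε-closure({0}) = {0,2,4,6,10}
'b' @ 1: {1,3,11,12}  (accept∈set)
'a' @ 2: {5,13,14}
'a' @ 3: {1,15}  (accept∈set)
'b' @ 4: {}  — state set empty
rest 'abacaa' ignored (set empty)
final: {}; accept 1 not in set

Answer: REJECT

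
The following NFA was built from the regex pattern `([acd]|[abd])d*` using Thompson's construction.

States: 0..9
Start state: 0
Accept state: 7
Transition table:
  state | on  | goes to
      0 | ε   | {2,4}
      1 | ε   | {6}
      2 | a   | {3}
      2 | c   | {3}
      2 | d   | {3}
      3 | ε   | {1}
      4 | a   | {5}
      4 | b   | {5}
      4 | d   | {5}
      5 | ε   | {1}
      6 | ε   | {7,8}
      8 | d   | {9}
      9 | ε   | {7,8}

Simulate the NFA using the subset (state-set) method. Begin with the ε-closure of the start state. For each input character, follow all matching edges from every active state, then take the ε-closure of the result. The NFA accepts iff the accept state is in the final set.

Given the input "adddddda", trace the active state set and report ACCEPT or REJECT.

initial (ε-close {0}): {0,2,4}
'a' @ 1: {1,3,5,6,7,8}  (accept∈set)
'd' @ 2: {7,8,9}  (accept∈set)
'd' @ 3: {7,8,9}  (accept∈set)
'd' @ 4: {7,8,9}  (accept∈set)
'd' @ 5: {7,8,9}  (accept∈set)
'd' @ 6: {7,8,9}  (accept∈set)
'd' @ 7: {7,8,9}  (accept∈set)
'a' @ 8: {}  — dead — no transitions
end set {} — state 7 not in

Answer: REJECT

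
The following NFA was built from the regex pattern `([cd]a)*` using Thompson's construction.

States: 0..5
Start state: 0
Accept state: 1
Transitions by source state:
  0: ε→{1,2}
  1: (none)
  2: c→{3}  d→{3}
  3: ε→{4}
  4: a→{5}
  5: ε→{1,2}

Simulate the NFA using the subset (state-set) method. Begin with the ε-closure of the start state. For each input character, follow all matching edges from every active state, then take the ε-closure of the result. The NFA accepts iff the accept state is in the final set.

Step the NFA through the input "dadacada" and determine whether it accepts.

Answer: ACCEPT

Steps:
start: ε-closure({0}) = {0,1,2}
'd' @ 1: {3,4}
'a' @ 2: {1,2,5}  ✓accept
'd' @ 3: {3,4}
'a' @ 4: {1,2,5}  ✓accept
'c' @ 5: {3,4}
'a' @ 6: {1,2,5}  ✓accept
'd' @ 7: {3,4}
'a' @ 8: {1,2,5}  ✓accept
final: {1,2,5}; accept 1 in set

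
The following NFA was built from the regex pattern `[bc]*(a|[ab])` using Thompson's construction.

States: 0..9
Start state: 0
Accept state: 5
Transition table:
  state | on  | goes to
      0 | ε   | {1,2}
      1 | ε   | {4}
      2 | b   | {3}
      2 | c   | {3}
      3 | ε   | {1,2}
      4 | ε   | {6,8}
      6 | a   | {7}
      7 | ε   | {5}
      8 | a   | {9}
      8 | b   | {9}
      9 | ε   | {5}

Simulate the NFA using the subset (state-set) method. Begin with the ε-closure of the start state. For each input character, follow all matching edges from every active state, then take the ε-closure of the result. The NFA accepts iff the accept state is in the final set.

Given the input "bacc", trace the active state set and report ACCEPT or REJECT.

initial (ε-close {0}): {0,1,2,4,6,8}
'b' @ 1: {1,2,3,4,5,6,8,9}  [accepting]
'a' @ 2: {5,7,9}  [accepting]
'c' @ 3: {}  — state set empty
rest 'c' ignored (set empty)
after full input: {}  (accept=5 not in)

Answer: REJECT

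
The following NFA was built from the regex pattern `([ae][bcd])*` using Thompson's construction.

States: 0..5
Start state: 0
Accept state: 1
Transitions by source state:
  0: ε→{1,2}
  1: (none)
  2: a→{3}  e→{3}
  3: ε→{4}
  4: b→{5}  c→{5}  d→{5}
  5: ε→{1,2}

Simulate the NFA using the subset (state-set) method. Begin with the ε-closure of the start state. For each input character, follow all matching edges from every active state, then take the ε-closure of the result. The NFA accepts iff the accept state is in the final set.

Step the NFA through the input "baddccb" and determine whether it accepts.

initial (ε-close {0}): {0,1,2}
'b' @ 1: {}  — no active states
rest 'addccb' ignored (set empty)
end set {} — state 1 not in

Answer: REJECT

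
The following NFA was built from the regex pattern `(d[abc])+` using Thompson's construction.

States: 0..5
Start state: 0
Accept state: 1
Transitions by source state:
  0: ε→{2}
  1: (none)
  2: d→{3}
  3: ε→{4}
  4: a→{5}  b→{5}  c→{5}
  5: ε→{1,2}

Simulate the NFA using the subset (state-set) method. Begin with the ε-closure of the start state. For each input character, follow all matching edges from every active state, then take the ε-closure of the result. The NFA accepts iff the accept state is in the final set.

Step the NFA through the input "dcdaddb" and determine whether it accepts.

initial (ε-close {0}): {0,2}
'd' @ 1: {3,4}
'c' @ 2: {1,2,5}  (accept∈set)
'd' @ 3: {3,4}
'a' @ 4: {1,2,5}  (accept∈set)
'd' @ 5: {3,4}
'd' @ 6: {}  — no active states
rest 'b' ignored (set empty)
final: {}; accept 1 not in set

Answer: REJECT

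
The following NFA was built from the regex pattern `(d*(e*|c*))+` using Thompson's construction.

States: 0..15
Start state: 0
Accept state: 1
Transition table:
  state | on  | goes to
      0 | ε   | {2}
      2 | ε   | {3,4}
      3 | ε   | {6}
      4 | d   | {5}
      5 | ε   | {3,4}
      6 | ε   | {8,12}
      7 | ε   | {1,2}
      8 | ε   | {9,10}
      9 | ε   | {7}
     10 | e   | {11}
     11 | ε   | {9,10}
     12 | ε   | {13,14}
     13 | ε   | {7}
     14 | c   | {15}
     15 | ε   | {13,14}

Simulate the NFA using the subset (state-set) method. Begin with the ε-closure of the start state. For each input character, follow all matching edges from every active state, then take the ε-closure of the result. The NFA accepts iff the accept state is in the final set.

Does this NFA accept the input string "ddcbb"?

Answer: REJECT

Steps:
initial (ε-close {0}): {0,1,2,3,4,6,7,8,9,10,12,13,14}
'd' @ 1: {1,2,3,4,5,6,7,8,9,10,12,13,14}  (accept∈set)
'd' @ 2: {1,2,3,4,5,6,7,8,9,10,12,13,14}  (accept∈set)
'c' @ 3: {1,2,3,4,6,7,8,9,10,12,13,14,15}  (accept∈set)
'b' @ 4: {}  — dead — no transitions
rest 'b' ignored (set empty)
after full input: {}  (accept=1 not in)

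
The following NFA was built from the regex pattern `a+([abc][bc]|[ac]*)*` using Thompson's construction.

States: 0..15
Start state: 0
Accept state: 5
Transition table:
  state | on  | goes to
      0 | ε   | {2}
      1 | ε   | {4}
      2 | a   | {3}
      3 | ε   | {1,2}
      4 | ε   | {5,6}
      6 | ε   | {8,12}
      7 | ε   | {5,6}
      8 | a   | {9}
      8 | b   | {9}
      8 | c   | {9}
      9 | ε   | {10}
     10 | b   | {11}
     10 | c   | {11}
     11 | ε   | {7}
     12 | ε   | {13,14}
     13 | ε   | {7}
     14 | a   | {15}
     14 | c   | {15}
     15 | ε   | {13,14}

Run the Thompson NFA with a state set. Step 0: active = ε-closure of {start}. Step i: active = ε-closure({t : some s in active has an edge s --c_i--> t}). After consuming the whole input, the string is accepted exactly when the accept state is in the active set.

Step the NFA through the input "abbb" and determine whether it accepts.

initial (ε-close {0}): {0,2}
'a' @ 1: {1,2,3,4,5,6,7,8,12,13,14}  [accepting]
'b' @ 2: {9,10}
'b' @ 3: {5,6,7,8,11,12,13,14}  [accepting]
'b' @ 4: {9,10}
after full input: {9,10}  (accept=5 not in)

Answer: REJECT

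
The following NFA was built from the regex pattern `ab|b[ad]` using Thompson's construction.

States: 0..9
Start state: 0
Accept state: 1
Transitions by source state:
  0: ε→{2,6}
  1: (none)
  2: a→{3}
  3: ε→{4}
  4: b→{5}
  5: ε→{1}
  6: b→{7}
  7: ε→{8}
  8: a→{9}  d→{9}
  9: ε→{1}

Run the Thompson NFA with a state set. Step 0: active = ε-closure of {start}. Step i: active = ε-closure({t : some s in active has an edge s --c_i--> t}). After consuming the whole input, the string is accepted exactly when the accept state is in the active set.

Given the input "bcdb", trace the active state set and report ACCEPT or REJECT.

start: ε-closure({0}) = {0,2,6}
'b' @ 1: {7,8}
'c' @ 2: {}  — no active states
rest 'db' ignored (set empty)
end set {} — state 1 not in

Answer: REJECT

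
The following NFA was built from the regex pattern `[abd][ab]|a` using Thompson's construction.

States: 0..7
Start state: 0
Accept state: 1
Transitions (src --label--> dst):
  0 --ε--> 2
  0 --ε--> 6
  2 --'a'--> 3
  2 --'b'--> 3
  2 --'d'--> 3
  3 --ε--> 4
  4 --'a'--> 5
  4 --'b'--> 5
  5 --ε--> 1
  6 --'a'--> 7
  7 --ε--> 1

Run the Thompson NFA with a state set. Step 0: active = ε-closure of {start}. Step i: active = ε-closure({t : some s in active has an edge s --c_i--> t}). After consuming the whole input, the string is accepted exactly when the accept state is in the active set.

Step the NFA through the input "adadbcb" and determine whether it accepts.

initial (ε-close {0}): {0,2,6}
'a' @ 1: {1,3,4,7}  (accept∈set)
'd' @ 2: {}  — dead — no transitions
rest 'adbcb' ignored (set empty)
final: {}; accept 1 not in set

Answer: REJECT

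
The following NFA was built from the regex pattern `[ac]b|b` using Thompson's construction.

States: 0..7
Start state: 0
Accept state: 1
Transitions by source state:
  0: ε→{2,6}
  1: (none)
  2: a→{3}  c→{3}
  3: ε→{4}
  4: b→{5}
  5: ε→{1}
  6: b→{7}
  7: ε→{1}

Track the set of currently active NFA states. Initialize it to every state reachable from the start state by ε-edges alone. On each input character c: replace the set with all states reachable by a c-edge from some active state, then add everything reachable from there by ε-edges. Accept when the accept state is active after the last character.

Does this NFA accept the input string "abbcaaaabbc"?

start: ε-closure({0}) = {0,2,6}
'a' @ 1: {3,4}
'b' @ 2: {1,5}  ✓accept
'b' @ 3: {}  — dead — no transitions
rest 'caaaabbc' ignored (set empty)
end set {} — state 1 not in

Answer: REJECT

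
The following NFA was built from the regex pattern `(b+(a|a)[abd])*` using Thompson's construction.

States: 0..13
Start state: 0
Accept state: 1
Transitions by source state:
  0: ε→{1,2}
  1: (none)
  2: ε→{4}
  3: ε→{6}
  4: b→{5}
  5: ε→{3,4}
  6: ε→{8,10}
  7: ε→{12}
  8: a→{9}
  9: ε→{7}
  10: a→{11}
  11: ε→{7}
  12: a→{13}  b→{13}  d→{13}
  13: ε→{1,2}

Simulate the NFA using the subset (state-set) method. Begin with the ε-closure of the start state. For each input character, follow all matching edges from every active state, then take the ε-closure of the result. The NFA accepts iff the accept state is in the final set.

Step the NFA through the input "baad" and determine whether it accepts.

S₀ = ε-closure({0}) = {0,1,2,4}
'b' @ 1: {3,4,5,6,8,10}
'a' @ 2: {7,9,11,12}
'a' @ 3: {1,2,4,13}  (accept∈set)
'd' @ 4: {}  — no active states
end set {} — state 1 not in

Answer: REJECT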